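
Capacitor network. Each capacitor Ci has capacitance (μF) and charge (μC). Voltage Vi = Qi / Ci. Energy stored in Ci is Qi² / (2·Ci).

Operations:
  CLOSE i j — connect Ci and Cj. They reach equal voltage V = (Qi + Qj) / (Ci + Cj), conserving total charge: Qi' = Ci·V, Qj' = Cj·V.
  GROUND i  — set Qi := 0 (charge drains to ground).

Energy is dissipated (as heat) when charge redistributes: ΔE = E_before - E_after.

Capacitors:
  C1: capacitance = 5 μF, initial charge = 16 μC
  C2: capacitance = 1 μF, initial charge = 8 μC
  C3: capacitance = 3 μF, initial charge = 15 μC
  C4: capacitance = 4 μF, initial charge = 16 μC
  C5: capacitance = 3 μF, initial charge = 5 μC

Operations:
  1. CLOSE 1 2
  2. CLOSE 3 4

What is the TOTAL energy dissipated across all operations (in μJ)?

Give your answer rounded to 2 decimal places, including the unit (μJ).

Initial: C1(5μF, Q=16μC, V=3.20V), C2(1μF, Q=8μC, V=8.00V), C3(3μF, Q=15μC, V=5.00V), C4(4μF, Q=16μC, V=4.00V), C5(3μF, Q=5μC, V=1.67V)
Op 1: CLOSE 1-2: Q_total=24.00, C_total=6.00, V=4.00; Q1=20.00, Q2=4.00; dissipated=9.600
Op 2: CLOSE 3-4: Q_total=31.00, C_total=7.00, V=4.43; Q3=13.29, Q4=17.71; dissipated=0.857
Total dissipated: 10.457 μJ

Answer: 10.46 μJ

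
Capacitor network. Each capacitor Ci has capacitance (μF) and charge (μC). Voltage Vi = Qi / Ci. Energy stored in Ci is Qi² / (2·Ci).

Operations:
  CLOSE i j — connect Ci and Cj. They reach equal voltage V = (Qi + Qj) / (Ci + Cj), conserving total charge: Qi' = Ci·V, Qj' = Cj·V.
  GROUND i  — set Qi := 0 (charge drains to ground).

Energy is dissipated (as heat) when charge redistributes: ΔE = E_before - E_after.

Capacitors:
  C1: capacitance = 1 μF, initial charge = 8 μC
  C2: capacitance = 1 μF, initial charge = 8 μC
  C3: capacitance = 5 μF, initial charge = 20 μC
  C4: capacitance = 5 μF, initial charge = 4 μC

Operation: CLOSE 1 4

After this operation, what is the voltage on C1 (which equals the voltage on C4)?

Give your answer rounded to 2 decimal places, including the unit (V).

Initial: C1(1μF, Q=8μC, V=8.00V), C2(1μF, Q=8μC, V=8.00V), C3(5μF, Q=20μC, V=4.00V), C4(5μF, Q=4μC, V=0.80V)
Op 1: CLOSE 1-4: Q_total=12.00, C_total=6.00, V=2.00; Q1=2.00, Q4=10.00; dissipated=21.600

Answer: 2.00 V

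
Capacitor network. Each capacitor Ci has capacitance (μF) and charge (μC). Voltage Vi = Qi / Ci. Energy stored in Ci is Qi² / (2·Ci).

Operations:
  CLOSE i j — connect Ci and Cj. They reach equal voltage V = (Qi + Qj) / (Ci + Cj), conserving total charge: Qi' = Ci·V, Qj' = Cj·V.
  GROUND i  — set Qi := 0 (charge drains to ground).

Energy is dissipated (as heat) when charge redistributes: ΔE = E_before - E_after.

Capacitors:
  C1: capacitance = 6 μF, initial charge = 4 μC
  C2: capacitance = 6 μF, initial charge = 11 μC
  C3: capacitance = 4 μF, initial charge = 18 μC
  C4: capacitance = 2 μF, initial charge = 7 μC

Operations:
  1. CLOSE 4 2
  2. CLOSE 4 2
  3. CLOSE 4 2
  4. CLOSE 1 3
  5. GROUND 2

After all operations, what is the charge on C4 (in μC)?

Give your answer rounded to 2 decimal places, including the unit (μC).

Answer: 4.50 μC

Derivation:
Initial: C1(6μF, Q=4μC, V=0.67V), C2(6μF, Q=11μC, V=1.83V), C3(4μF, Q=18μC, V=4.50V), C4(2μF, Q=7μC, V=3.50V)
Op 1: CLOSE 4-2: Q_total=18.00, C_total=8.00, V=2.25; Q4=4.50, Q2=13.50; dissipated=2.083
Op 2: CLOSE 4-2: Q_total=18.00, C_total=8.00, V=2.25; Q4=4.50, Q2=13.50; dissipated=0.000
Op 3: CLOSE 4-2: Q_total=18.00, C_total=8.00, V=2.25; Q4=4.50, Q2=13.50; dissipated=0.000
Op 4: CLOSE 1-3: Q_total=22.00, C_total=10.00, V=2.20; Q1=13.20, Q3=8.80; dissipated=17.633
Op 5: GROUND 2: Q2=0; energy lost=15.188
Final charges: Q1=13.20, Q2=0.00, Q3=8.80, Q4=4.50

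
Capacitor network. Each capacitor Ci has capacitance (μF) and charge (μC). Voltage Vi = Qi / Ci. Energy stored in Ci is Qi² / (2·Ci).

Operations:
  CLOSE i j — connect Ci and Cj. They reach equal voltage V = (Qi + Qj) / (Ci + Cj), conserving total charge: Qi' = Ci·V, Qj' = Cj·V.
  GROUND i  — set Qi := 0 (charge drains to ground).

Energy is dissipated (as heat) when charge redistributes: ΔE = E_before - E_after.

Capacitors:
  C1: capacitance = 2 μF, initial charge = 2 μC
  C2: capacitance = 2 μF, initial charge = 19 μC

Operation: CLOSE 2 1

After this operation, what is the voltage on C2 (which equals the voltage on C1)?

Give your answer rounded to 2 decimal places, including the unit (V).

Initial: C1(2μF, Q=2μC, V=1.00V), C2(2μF, Q=19μC, V=9.50V)
Op 1: CLOSE 2-1: Q_total=21.00, C_total=4.00, V=5.25; Q2=10.50, Q1=10.50; dissipated=36.125

Answer: 5.25 V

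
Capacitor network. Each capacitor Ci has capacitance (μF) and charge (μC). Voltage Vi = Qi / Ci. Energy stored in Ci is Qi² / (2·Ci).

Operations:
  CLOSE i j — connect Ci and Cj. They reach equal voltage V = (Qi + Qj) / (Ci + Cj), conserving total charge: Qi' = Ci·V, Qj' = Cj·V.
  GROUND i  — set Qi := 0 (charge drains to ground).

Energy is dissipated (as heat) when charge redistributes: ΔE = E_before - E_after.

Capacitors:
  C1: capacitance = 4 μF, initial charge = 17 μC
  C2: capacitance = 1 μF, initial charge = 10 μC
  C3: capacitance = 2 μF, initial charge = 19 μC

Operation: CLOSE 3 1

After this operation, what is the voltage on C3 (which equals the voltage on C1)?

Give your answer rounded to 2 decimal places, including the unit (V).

Answer: 6.00 V

Derivation:
Initial: C1(4μF, Q=17μC, V=4.25V), C2(1μF, Q=10μC, V=10.00V), C3(2μF, Q=19μC, V=9.50V)
Op 1: CLOSE 3-1: Q_total=36.00, C_total=6.00, V=6.00; Q3=12.00, Q1=24.00; dissipated=18.375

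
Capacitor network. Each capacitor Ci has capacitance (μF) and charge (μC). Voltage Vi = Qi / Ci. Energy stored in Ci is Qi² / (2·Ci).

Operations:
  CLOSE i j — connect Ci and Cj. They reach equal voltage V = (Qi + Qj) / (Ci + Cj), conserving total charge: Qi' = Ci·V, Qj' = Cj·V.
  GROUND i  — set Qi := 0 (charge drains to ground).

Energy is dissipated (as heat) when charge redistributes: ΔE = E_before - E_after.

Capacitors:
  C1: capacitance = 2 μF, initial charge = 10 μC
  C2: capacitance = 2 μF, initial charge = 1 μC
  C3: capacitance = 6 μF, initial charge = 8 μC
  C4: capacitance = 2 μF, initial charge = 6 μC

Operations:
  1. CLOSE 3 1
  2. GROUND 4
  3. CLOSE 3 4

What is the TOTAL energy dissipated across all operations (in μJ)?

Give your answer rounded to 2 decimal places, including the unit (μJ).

Initial: C1(2μF, Q=10μC, V=5.00V), C2(2μF, Q=1μC, V=0.50V), C3(6μF, Q=8μC, V=1.33V), C4(2μF, Q=6μC, V=3.00V)
Op 1: CLOSE 3-1: Q_total=18.00, C_total=8.00, V=2.25; Q3=13.50, Q1=4.50; dissipated=10.083
Op 2: GROUND 4: Q4=0; energy lost=9.000
Op 3: CLOSE 3-4: Q_total=13.50, C_total=8.00, V=1.69; Q3=10.12, Q4=3.38; dissipated=3.797
Total dissipated: 22.880 μJ

Answer: 22.88 μJ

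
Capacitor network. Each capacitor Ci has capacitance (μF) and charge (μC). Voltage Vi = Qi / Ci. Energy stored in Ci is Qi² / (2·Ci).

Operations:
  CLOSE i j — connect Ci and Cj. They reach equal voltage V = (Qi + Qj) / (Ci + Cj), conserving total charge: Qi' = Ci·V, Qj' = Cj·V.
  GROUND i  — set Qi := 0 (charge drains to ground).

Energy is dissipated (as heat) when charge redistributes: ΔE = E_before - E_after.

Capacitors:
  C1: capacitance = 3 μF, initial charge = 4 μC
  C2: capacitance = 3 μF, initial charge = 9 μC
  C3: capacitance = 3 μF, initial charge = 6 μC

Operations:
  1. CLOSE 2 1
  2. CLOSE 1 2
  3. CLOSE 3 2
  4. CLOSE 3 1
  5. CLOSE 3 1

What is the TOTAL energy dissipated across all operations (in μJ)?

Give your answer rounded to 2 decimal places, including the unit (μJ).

Answer: 2.11 μJ

Derivation:
Initial: C1(3μF, Q=4μC, V=1.33V), C2(3μF, Q=9μC, V=3.00V), C3(3μF, Q=6μC, V=2.00V)
Op 1: CLOSE 2-1: Q_total=13.00, C_total=6.00, V=2.17; Q2=6.50, Q1=6.50; dissipated=2.083
Op 2: CLOSE 1-2: Q_total=13.00, C_total=6.00, V=2.17; Q1=6.50, Q2=6.50; dissipated=0.000
Op 3: CLOSE 3-2: Q_total=12.50, C_total=6.00, V=2.08; Q3=6.25, Q2=6.25; dissipated=0.021
Op 4: CLOSE 3-1: Q_total=12.75, C_total=6.00, V=2.12; Q3=6.38, Q1=6.38; dissipated=0.005
Op 5: CLOSE 3-1: Q_total=12.75, C_total=6.00, V=2.12; Q3=6.38, Q1=6.38; dissipated=0.000
Total dissipated: 2.109 μJ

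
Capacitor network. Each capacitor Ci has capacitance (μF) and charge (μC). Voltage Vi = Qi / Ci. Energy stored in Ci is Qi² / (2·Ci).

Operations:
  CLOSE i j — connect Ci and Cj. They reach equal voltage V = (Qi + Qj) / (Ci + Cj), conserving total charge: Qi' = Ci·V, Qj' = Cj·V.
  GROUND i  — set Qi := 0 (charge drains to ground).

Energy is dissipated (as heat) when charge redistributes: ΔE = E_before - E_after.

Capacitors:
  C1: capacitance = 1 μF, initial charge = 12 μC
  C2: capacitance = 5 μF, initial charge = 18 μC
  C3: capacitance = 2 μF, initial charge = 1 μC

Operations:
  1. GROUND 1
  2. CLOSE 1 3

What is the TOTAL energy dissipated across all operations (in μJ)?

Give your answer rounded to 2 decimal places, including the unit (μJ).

Answer: 72.08 μJ

Derivation:
Initial: C1(1μF, Q=12μC, V=12.00V), C2(5μF, Q=18μC, V=3.60V), C3(2μF, Q=1μC, V=0.50V)
Op 1: GROUND 1: Q1=0; energy lost=72.000
Op 2: CLOSE 1-3: Q_total=1.00, C_total=3.00, V=0.33; Q1=0.33, Q3=0.67; dissipated=0.083
Total dissipated: 72.083 μJ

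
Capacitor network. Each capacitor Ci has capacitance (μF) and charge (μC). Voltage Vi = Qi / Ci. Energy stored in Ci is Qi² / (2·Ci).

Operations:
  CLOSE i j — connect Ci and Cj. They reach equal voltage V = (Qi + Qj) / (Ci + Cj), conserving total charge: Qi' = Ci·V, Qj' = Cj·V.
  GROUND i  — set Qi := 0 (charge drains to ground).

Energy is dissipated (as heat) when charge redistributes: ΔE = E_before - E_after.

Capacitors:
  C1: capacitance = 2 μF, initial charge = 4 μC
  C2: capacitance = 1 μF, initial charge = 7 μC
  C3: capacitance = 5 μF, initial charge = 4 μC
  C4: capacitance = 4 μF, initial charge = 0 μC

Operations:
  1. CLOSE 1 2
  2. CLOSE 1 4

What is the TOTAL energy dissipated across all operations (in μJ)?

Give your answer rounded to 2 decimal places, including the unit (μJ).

Initial: C1(2μF, Q=4μC, V=2.00V), C2(1μF, Q=7μC, V=7.00V), C3(5μF, Q=4μC, V=0.80V), C4(4μF, Q=0μC, V=0.00V)
Op 1: CLOSE 1-2: Q_total=11.00, C_total=3.00, V=3.67; Q1=7.33, Q2=3.67; dissipated=8.333
Op 2: CLOSE 1-4: Q_total=7.33, C_total=6.00, V=1.22; Q1=2.44, Q4=4.89; dissipated=8.963
Total dissipated: 17.296 μJ

Answer: 17.30 μJ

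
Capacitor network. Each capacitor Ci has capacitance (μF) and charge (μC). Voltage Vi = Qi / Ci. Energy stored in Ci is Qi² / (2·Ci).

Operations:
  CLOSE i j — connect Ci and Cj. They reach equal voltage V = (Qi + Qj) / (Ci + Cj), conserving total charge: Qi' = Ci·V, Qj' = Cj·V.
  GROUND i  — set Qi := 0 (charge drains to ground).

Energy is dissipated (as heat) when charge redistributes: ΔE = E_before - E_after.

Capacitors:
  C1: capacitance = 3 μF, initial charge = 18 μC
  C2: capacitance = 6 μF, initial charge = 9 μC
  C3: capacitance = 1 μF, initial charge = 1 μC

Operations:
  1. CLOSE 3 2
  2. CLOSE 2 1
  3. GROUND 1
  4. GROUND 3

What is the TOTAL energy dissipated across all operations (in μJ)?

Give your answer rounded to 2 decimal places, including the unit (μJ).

Answer: 35.10 μJ

Derivation:
Initial: C1(3μF, Q=18μC, V=6.00V), C2(6μF, Q=9μC, V=1.50V), C3(1μF, Q=1μC, V=1.00V)
Op 1: CLOSE 3-2: Q_total=10.00, C_total=7.00, V=1.43; Q3=1.43, Q2=8.57; dissipated=0.107
Op 2: CLOSE 2-1: Q_total=26.57, C_total=9.00, V=2.95; Q2=17.71, Q1=8.86; dissipated=20.898
Op 3: GROUND 1: Q1=0; energy lost=13.075
Op 4: GROUND 3: Q3=0; energy lost=1.020
Total dissipated: 35.100 μJ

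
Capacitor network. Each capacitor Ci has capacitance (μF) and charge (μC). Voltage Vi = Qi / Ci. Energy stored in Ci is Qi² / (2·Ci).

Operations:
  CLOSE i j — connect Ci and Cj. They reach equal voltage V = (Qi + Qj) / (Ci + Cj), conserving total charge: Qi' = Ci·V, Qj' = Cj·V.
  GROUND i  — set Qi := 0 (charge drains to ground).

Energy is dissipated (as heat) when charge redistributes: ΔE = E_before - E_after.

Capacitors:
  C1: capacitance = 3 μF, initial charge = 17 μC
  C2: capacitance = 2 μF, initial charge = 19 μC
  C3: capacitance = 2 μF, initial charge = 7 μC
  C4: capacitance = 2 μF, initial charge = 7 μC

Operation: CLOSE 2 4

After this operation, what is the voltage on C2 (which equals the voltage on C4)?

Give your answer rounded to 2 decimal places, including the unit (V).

Answer: 6.50 V

Derivation:
Initial: C1(3μF, Q=17μC, V=5.67V), C2(2μF, Q=19μC, V=9.50V), C3(2μF, Q=7μC, V=3.50V), C4(2μF, Q=7μC, V=3.50V)
Op 1: CLOSE 2-4: Q_total=26.00, C_total=4.00, V=6.50; Q2=13.00, Q4=13.00; dissipated=18.000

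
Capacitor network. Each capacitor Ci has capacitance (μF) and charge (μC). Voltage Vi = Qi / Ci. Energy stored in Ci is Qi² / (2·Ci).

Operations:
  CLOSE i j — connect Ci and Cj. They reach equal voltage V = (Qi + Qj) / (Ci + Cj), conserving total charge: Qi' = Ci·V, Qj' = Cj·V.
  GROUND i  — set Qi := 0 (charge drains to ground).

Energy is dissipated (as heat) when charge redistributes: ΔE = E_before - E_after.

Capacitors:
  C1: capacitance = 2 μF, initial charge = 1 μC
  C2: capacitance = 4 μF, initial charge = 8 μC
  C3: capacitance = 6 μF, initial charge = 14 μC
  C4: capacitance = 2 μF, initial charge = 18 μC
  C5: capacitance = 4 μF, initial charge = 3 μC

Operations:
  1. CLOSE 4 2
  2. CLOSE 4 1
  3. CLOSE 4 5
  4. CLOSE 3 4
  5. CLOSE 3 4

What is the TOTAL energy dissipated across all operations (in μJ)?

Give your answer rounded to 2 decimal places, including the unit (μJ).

Initial: C1(2μF, Q=1μC, V=0.50V), C2(4μF, Q=8μC, V=2.00V), C3(6μF, Q=14μC, V=2.33V), C4(2μF, Q=18μC, V=9.00V), C5(4μF, Q=3μC, V=0.75V)
Op 1: CLOSE 4-2: Q_total=26.00, C_total=6.00, V=4.33; Q4=8.67, Q2=17.33; dissipated=32.667
Op 2: CLOSE 4-1: Q_total=9.67, C_total=4.00, V=2.42; Q4=4.83, Q1=4.83; dissipated=7.347
Op 3: CLOSE 4-5: Q_total=7.83, C_total=6.00, V=1.31; Q4=2.61, Q5=5.22; dissipated=1.852
Op 4: CLOSE 3-4: Q_total=16.61, C_total=8.00, V=2.08; Q3=12.46, Q4=4.15; dissipated=0.792
Op 5: CLOSE 3-4: Q_total=16.61, C_total=8.00, V=2.08; Q3=12.46, Q4=4.15; dissipated=0.000
Total dissipated: 42.658 μJ

Answer: 42.66 μJ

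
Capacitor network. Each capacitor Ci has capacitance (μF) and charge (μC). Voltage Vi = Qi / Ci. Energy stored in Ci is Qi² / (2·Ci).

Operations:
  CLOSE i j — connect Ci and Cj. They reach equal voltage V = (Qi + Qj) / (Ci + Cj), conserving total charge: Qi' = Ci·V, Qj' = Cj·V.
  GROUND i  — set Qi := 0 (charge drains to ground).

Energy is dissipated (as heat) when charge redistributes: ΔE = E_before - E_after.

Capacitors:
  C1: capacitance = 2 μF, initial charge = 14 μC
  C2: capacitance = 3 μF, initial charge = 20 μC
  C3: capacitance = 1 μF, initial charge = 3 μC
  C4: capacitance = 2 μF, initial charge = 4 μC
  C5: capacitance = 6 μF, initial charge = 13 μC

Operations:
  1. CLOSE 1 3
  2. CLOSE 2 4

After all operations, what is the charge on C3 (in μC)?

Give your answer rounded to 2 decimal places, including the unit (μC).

Answer: 5.67 μC

Derivation:
Initial: C1(2μF, Q=14μC, V=7.00V), C2(3μF, Q=20μC, V=6.67V), C3(1μF, Q=3μC, V=3.00V), C4(2μF, Q=4μC, V=2.00V), C5(6μF, Q=13μC, V=2.17V)
Op 1: CLOSE 1-3: Q_total=17.00, C_total=3.00, V=5.67; Q1=11.33, Q3=5.67; dissipated=5.333
Op 2: CLOSE 2-4: Q_total=24.00, C_total=5.00, V=4.80; Q2=14.40, Q4=9.60; dissipated=13.067
Final charges: Q1=11.33, Q2=14.40, Q3=5.67, Q4=9.60, Q5=13.00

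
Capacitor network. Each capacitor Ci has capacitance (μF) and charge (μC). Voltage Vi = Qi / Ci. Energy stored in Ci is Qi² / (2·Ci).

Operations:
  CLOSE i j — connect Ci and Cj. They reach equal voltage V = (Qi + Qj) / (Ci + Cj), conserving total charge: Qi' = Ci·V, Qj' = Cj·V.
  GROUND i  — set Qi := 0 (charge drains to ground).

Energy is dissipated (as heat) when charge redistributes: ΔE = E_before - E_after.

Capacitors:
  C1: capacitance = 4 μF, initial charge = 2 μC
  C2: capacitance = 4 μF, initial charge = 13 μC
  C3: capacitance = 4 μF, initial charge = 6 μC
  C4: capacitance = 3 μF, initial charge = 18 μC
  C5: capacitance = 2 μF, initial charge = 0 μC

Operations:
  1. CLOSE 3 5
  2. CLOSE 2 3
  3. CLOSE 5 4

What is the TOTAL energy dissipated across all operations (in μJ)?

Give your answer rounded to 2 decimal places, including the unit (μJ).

Answer: 21.56 μJ

Derivation:
Initial: C1(4μF, Q=2μC, V=0.50V), C2(4μF, Q=13μC, V=3.25V), C3(4μF, Q=6μC, V=1.50V), C4(3μF, Q=18μC, V=6.00V), C5(2μF, Q=0μC, V=0.00V)
Op 1: CLOSE 3-5: Q_total=6.00, C_total=6.00, V=1.00; Q3=4.00, Q5=2.00; dissipated=1.500
Op 2: CLOSE 2-3: Q_total=17.00, C_total=8.00, V=2.12; Q2=8.50, Q3=8.50; dissipated=5.062
Op 3: CLOSE 5-4: Q_total=20.00, C_total=5.00, V=4.00; Q5=8.00, Q4=12.00; dissipated=15.000
Total dissipated: 21.562 μJ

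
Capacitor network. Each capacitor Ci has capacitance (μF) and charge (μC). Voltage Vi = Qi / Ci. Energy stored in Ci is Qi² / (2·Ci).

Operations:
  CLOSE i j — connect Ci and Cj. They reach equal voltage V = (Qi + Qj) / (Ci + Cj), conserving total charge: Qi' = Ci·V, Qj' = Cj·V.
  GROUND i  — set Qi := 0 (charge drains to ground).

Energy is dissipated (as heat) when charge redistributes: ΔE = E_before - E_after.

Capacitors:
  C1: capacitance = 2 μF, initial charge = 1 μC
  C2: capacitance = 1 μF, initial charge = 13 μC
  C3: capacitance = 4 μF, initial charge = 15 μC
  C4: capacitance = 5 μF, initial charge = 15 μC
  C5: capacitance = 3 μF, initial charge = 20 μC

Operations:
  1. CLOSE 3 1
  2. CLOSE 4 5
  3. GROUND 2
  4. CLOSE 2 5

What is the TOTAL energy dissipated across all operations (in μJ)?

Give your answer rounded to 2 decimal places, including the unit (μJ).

Initial: C1(2μF, Q=1μC, V=0.50V), C2(1μF, Q=13μC, V=13.00V), C3(4μF, Q=15μC, V=3.75V), C4(5μF, Q=15μC, V=3.00V), C5(3μF, Q=20μC, V=6.67V)
Op 1: CLOSE 3-1: Q_total=16.00, C_total=6.00, V=2.67; Q3=10.67, Q1=5.33; dissipated=7.042
Op 2: CLOSE 4-5: Q_total=35.00, C_total=8.00, V=4.38; Q4=21.88, Q5=13.12; dissipated=12.604
Op 3: GROUND 2: Q2=0; energy lost=84.500
Op 4: CLOSE 2-5: Q_total=13.12, C_total=4.00, V=3.28; Q2=3.28, Q5=9.84; dissipated=7.178
Total dissipated: 111.324 μJ

Answer: 111.32 μJ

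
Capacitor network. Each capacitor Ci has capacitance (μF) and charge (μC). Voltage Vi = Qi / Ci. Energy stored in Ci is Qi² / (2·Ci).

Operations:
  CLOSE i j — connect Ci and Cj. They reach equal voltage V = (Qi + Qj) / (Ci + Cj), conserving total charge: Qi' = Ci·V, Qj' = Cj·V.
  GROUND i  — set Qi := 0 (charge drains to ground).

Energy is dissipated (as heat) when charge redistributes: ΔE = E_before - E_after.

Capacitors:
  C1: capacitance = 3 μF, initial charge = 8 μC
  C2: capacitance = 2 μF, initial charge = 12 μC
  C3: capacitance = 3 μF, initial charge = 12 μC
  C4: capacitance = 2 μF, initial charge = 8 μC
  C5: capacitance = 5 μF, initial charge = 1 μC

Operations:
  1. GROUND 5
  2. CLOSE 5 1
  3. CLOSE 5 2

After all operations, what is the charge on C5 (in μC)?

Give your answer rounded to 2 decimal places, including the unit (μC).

Answer: 12.14 μC

Derivation:
Initial: C1(3μF, Q=8μC, V=2.67V), C2(2μF, Q=12μC, V=6.00V), C3(3μF, Q=12μC, V=4.00V), C4(2μF, Q=8μC, V=4.00V), C5(5μF, Q=1μC, V=0.20V)
Op 1: GROUND 5: Q5=0; energy lost=0.100
Op 2: CLOSE 5-1: Q_total=8.00, C_total=8.00, V=1.00; Q5=5.00, Q1=3.00; dissipated=6.667
Op 3: CLOSE 5-2: Q_total=17.00, C_total=7.00, V=2.43; Q5=12.14, Q2=4.86; dissipated=17.857
Final charges: Q1=3.00, Q2=4.86, Q3=12.00, Q4=8.00, Q5=12.14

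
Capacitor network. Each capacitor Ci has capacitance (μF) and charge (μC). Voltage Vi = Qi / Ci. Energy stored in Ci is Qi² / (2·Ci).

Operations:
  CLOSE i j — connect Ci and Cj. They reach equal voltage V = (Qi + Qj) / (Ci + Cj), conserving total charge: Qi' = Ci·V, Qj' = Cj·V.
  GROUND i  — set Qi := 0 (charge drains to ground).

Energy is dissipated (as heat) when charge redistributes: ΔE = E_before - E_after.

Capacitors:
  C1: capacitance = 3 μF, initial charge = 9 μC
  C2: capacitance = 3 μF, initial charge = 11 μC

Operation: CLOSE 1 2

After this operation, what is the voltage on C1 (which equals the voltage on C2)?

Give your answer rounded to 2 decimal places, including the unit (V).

Initial: C1(3μF, Q=9μC, V=3.00V), C2(3μF, Q=11μC, V=3.67V)
Op 1: CLOSE 1-2: Q_total=20.00, C_total=6.00, V=3.33; Q1=10.00, Q2=10.00; dissipated=0.333

Answer: 3.33 V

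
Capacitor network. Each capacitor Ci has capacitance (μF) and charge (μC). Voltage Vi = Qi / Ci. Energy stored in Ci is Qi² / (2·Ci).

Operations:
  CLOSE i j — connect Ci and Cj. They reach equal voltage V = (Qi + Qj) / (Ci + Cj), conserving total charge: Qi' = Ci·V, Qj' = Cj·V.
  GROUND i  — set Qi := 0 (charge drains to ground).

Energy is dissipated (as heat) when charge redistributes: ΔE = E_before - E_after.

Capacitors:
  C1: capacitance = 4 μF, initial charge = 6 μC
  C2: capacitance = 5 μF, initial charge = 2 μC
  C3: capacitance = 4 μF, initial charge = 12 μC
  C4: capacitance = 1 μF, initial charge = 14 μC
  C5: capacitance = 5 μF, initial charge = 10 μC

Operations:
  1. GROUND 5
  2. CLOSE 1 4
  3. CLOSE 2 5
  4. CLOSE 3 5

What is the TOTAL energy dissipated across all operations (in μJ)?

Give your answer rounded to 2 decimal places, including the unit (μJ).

Initial: C1(4μF, Q=6μC, V=1.50V), C2(5μF, Q=2μC, V=0.40V), C3(4μF, Q=12μC, V=3.00V), C4(1μF, Q=14μC, V=14.00V), C5(5μF, Q=10μC, V=2.00V)
Op 1: GROUND 5: Q5=0; energy lost=10.000
Op 2: CLOSE 1-4: Q_total=20.00, C_total=5.00, V=4.00; Q1=16.00, Q4=4.00; dissipated=62.500
Op 3: CLOSE 2-5: Q_total=2.00, C_total=10.00, V=0.20; Q2=1.00, Q5=1.00; dissipated=0.200
Op 4: CLOSE 3-5: Q_total=13.00, C_total=9.00, V=1.44; Q3=5.78, Q5=7.22; dissipated=8.711
Total dissipated: 81.411 μJ

Answer: 81.41 μJ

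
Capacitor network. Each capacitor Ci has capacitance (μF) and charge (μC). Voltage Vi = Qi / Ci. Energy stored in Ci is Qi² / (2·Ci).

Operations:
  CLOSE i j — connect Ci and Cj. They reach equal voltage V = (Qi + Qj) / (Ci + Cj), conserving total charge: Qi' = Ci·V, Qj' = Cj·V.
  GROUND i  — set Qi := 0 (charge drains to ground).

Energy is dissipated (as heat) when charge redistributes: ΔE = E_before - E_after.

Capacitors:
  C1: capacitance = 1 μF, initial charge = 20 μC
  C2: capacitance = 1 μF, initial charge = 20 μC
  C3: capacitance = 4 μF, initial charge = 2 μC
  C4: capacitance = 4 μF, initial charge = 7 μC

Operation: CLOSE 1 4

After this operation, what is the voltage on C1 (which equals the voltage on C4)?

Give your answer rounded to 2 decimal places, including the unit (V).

Initial: C1(1μF, Q=20μC, V=20.00V), C2(1μF, Q=20μC, V=20.00V), C3(4μF, Q=2μC, V=0.50V), C4(4μF, Q=7μC, V=1.75V)
Op 1: CLOSE 1-4: Q_total=27.00, C_total=5.00, V=5.40; Q1=5.40, Q4=21.60; dissipated=133.225

Answer: 5.40 V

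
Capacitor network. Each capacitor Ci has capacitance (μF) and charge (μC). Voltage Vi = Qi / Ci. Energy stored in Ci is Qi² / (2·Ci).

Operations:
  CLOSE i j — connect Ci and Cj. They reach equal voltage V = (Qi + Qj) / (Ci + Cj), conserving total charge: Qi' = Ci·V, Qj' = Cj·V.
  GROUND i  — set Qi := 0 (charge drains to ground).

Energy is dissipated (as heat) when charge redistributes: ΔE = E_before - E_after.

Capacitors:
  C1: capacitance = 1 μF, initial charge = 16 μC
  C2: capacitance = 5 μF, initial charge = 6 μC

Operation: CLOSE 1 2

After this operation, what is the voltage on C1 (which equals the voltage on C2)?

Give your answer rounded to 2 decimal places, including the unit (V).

Initial: C1(1μF, Q=16μC, V=16.00V), C2(5μF, Q=6μC, V=1.20V)
Op 1: CLOSE 1-2: Q_total=22.00, C_total=6.00, V=3.67; Q1=3.67, Q2=18.33; dissipated=91.267

Answer: 3.67 V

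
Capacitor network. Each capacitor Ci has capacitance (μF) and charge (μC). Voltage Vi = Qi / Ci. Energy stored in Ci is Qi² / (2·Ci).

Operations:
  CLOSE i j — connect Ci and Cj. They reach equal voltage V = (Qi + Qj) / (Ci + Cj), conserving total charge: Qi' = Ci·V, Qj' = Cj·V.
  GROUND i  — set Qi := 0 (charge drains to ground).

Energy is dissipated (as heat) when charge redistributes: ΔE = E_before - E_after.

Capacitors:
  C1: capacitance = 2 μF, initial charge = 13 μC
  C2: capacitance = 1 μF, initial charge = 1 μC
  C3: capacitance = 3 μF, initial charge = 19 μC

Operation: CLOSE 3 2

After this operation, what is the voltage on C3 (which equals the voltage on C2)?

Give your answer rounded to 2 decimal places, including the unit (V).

Answer: 5.00 V

Derivation:
Initial: C1(2μF, Q=13μC, V=6.50V), C2(1μF, Q=1μC, V=1.00V), C3(3μF, Q=19μC, V=6.33V)
Op 1: CLOSE 3-2: Q_total=20.00, C_total=4.00, V=5.00; Q3=15.00, Q2=5.00; dissipated=10.667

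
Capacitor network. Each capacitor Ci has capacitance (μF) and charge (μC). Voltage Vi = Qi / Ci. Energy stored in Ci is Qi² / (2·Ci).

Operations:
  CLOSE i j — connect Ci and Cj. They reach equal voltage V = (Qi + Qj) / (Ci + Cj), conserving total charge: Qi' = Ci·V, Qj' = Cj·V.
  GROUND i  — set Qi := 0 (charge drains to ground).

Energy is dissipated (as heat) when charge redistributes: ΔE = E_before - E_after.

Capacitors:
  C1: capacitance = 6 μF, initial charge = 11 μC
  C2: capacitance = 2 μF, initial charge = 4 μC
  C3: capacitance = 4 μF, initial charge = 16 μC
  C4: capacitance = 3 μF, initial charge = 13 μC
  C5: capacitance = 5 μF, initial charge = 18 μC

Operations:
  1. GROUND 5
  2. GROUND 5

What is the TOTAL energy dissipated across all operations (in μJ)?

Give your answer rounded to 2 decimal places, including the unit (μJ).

Answer: 32.40 μJ

Derivation:
Initial: C1(6μF, Q=11μC, V=1.83V), C2(2μF, Q=4μC, V=2.00V), C3(4μF, Q=16μC, V=4.00V), C4(3μF, Q=13μC, V=4.33V), C5(5μF, Q=18μC, V=3.60V)
Op 1: GROUND 5: Q5=0; energy lost=32.400
Op 2: GROUND 5: Q5=0; energy lost=0.000
Total dissipated: 32.400 μJ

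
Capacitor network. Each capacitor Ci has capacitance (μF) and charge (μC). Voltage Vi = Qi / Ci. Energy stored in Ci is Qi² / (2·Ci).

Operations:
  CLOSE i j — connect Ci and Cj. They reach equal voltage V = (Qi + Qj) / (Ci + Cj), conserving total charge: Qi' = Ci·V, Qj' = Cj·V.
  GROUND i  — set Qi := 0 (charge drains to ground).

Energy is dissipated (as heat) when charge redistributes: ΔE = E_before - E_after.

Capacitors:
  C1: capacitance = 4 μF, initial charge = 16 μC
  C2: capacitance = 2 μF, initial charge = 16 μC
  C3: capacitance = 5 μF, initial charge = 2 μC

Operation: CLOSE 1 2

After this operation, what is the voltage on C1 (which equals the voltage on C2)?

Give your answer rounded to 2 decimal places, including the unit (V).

Initial: C1(4μF, Q=16μC, V=4.00V), C2(2μF, Q=16μC, V=8.00V), C3(5μF, Q=2μC, V=0.40V)
Op 1: CLOSE 1-2: Q_total=32.00, C_total=6.00, V=5.33; Q1=21.33, Q2=10.67; dissipated=10.667

Answer: 5.33 V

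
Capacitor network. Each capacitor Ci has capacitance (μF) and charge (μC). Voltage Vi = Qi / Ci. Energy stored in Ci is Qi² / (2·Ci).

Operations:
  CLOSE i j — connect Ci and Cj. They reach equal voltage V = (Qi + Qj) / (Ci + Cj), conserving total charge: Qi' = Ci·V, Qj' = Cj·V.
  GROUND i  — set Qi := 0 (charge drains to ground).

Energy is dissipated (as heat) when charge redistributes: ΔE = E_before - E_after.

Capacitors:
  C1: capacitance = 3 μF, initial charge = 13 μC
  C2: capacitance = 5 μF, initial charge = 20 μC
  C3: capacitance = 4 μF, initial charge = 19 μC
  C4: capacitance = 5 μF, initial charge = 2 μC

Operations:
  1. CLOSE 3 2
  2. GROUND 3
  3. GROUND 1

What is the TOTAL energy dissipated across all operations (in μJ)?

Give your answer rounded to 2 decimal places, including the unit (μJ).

Initial: C1(3μF, Q=13μC, V=4.33V), C2(5μF, Q=20μC, V=4.00V), C3(4μF, Q=19μC, V=4.75V), C4(5μF, Q=2μC, V=0.40V)
Op 1: CLOSE 3-2: Q_total=39.00, C_total=9.00, V=4.33; Q3=17.33, Q2=21.67; dissipated=0.625
Op 2: GROUND 3: Q3=0; energy lost=37.556
Op 3: GROUND 1: Q1=0; energy lost=28.167
Total dissipated: 66.347 μJ

Answer: 66.35 μJ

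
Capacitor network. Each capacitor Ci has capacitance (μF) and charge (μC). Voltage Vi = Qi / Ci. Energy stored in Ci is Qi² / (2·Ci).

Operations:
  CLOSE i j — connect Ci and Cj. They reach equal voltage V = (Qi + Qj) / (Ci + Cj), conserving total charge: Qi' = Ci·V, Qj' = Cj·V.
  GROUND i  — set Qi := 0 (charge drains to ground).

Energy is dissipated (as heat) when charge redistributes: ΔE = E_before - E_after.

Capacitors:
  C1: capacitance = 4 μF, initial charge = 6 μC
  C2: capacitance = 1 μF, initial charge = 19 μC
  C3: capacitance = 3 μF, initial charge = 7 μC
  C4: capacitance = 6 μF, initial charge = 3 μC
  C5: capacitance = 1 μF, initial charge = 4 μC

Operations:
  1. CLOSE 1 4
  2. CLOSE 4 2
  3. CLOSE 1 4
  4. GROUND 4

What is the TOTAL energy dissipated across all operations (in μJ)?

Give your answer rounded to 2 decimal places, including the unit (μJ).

Answer: 167.66 μJ

Derivation:
Initial: C1(4μF, Q=6μC, V=1.50V), C2(1μF, Q=19μC, V=19.00V), C3(3μF, Q=7μC, V=2.33V), C4(6μF, Q=3μC, V=0.50V), C5(1μF, Q=4μC, V=4.00V)
Op 1: CLOSE 1-4: Q_total=9.00, C_total=10.00, V=0.90; Q1=3.60, Q4=5.40; dissipated=1.200
Op 2: CLOSE 4-2: Q_total=24.40, C_total=7.00, V=3.49; Q4=20.91, Q2=3.49; dissipated=140.404
Op 3: CLOSE 1-4: Q_total=24.51, C_total=10.00, V=2.45; Q1=9.81, Q4=14.71; dissipated=8.023
Op 4: GROUND 4: Q4=0; energy lost=18.029
Total dissipated: 167.656 μJ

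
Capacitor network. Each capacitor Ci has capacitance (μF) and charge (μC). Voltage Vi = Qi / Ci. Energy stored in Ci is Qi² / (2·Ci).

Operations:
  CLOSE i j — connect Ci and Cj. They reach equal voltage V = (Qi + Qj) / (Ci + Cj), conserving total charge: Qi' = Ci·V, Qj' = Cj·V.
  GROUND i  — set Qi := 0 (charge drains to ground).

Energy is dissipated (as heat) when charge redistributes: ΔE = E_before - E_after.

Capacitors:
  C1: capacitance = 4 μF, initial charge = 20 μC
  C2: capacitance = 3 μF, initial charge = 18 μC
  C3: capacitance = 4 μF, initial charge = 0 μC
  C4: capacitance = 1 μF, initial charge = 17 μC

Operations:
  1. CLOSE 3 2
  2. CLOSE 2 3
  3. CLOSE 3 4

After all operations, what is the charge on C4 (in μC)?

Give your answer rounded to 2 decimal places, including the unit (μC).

Initial: C1(4μF, Q=20μC, V=5.00V), C2(3μF, Q=18μC, V=6.00V), C3(4μF, Q=0μC, V=0.00V), C4(1μF, Q=17μC, V=17.00V)
Op 1: CLOSE 3-2: Q_total=18.00, C_total=7.00, V=2.57; Q3=10.29, Q2=7.71; dissipated=30.857
Op 2: CLOSE 2-3: Q_total=18.00, C_total=7.00, V=2.57; Q2=7.71, Q3=10.29; dissipated=0.000
Op 3: CLOSE 3-4: Q_total=27.29, C_total=5.00, V=5.46; Q3=21.83, Q4=5.46; dissipated=83.273
Final charges: Q1=20.00, Q2=7.71, Q3=21.83, Q4=5.46

Answer: 5.46 μC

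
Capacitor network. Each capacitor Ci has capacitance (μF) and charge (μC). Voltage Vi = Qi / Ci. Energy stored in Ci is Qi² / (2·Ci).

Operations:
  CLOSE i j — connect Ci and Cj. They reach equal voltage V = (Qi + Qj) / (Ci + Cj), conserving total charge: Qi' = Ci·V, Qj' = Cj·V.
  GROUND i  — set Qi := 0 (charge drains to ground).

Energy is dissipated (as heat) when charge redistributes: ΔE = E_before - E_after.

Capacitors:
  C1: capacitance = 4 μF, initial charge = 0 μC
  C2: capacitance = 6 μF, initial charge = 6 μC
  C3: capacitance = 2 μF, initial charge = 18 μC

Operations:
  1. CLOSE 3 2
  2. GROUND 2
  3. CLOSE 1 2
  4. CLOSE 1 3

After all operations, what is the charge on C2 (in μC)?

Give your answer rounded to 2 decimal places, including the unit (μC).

Initial: C1(4μF, Q=0μC, V=0.00V), C2(6μF, Q=6μC, V=1.00V), C3(2μF, Q=18μC, V=9.00V)
Op 1: CLOSE 3-2: Q_total=24.00, C_total=8.00, V=3.00; Q3=6.00, Q2=18.00; dissipated=48.000
Op 2: GROUND 2: Q2=0; energy lost=27.000
Op 3: CLOSE 1-2: Q_total=0.00, C_total=10.00, V=0.00; Q1=0.00, Q2=0.00; dissipated=0.000
Op 4: CLOSE 1-3: Q_total=6.00, C_total=6.00, V=1.00; Q1=4.00, Q3=2.00; dissipated=6.000
Final charges: Q1=4.00, Q2=0.00, Q3=2.00

Answer: 0.00 μC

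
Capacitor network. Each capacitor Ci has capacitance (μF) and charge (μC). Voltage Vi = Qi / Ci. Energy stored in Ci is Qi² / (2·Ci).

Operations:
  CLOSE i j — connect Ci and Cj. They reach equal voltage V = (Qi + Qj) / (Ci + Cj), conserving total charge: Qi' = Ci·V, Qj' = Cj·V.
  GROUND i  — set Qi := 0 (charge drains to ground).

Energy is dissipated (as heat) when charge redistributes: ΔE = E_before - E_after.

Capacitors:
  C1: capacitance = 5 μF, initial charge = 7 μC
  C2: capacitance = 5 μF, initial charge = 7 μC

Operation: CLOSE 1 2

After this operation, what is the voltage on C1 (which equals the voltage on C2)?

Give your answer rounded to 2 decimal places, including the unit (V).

Answer: 1.40 V

Derivation:
Initial: C1(5μF, Q=7μC, V=1.40V), C2(5μF, Q=7μC, V=1.40V)
Op 1: CLOSE 1-2: Q_total=14.00, C_total=10.00, V=1.40; Q1=7.00, Q2=7.00; dissipated=0.000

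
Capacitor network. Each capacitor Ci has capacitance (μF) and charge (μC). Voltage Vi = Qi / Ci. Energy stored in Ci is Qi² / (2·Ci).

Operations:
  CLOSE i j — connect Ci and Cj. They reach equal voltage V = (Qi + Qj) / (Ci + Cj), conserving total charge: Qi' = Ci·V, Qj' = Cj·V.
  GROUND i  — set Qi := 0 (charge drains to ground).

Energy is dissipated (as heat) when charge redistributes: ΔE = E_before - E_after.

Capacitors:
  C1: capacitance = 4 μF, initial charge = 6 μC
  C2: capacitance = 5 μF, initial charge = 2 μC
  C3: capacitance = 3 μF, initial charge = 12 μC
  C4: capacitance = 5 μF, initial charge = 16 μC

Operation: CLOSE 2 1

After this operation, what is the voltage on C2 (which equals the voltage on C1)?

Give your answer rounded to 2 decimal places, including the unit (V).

Initial: C1(4μF, Q=6μC, V=1.50V), C2(5μF, Q=2μC, V=0.40V), C3(3μF, Q=12μC, V=4.00V), C4(5μF, Q=16μC, V=3.20V)
Op 1: CLOSE 2-1: Q_total=8.00, C_total=9.00, V=0.89; Q2=4.44, Q1=3.56; dissipated=1.344

Answer: 0.89 V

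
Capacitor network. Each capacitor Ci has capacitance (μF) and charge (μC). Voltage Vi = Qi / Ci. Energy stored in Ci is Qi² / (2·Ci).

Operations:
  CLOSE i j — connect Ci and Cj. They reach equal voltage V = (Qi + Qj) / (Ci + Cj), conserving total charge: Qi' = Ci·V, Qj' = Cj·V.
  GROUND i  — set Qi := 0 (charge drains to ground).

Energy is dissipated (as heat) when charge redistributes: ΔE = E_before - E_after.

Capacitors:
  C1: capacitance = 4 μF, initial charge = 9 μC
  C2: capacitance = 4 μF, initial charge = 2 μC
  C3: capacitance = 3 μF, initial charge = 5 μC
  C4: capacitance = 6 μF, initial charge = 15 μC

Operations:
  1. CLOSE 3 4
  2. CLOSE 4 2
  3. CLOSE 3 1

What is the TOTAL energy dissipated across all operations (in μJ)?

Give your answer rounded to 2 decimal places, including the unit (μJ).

Initial: C1(4μF, Q=9μC, V=2.25V), C2(4μF, Q=2μC, V=0.50V), C3(3μF, Q=5μC, V=1.67V), C4(6μF, Q=15μC, V=2.50V)
Op 1: CLOSE 3-4: Q_total=20.00, C_total=9.00, V=2.22; Q3=6.67, Q4=13.33; dissipated=0.694
Op 2: CLOSE 4-2: Q_total=15.33, C_total=10.00, V=1.53; Q4=9.20, Q2=6.13; dissipated=3.559
Op 3: CLOSE 3-1: Q_total=15.67, C_total=7.00, V=2.24; Q3=6.71, Q1=8.95; dissipated=0.001
Total dissipated: 4.254 μJ

Answer: 4.25 μJ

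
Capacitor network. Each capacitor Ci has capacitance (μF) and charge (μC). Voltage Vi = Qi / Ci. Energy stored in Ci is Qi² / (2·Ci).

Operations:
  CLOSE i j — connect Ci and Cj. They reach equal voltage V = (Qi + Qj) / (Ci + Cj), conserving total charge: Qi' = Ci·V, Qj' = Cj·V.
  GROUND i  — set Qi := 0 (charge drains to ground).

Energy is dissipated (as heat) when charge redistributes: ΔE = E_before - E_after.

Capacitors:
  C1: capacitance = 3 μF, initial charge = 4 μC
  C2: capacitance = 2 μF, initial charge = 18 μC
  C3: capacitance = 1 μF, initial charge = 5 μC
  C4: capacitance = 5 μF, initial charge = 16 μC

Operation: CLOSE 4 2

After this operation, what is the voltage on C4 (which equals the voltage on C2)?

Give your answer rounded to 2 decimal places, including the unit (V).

Initial: C1(3μF, Q=4μC, V=1.33V), C2(2μF, Q=18μC, V=9.00V), C3(1μF, Q=5μC, V=5.00V), C4(5μF, Q=16μC, V=3.20V)
Op 1: CLOSE 4-2: Q_total=34.00, C_total=7.00, V=4.86; Q4=24.29, Q2=9.71; dissipated=24.029

Answer: 4.86 V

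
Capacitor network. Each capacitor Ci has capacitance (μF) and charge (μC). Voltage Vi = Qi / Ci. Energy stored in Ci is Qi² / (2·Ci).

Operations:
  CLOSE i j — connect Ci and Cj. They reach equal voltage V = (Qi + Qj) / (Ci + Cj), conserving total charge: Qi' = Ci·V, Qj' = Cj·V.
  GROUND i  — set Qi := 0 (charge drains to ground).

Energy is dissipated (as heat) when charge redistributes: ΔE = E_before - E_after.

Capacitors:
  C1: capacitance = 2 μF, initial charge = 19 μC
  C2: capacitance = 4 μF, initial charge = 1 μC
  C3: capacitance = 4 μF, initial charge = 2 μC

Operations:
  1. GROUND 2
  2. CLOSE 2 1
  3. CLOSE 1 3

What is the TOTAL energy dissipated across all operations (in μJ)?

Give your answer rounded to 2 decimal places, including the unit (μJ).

Initial: C1(2μF, Q=19μC, V=9.50V), C2(4μF, Q=1μC, V=0.25V), C3(4μF, Q=2μC, V=0.50V)
Op 1: GROUND 2: Q2=0; energy lost=0.125
Op 2: CLOSE 2-1: Q_total=19.00, C_total=6.00, V=3.17; Q2=12.67, Q1=6.33; dissipated=60.167
Op 3: CLOSE 1-3: Q_total=8.33, C_total=6.00, V=1.39; Q1=2.78, Q3=5.56; dissipated=4.741
Total dissipated: 65.032 μJ

Answer: 65.03 μJ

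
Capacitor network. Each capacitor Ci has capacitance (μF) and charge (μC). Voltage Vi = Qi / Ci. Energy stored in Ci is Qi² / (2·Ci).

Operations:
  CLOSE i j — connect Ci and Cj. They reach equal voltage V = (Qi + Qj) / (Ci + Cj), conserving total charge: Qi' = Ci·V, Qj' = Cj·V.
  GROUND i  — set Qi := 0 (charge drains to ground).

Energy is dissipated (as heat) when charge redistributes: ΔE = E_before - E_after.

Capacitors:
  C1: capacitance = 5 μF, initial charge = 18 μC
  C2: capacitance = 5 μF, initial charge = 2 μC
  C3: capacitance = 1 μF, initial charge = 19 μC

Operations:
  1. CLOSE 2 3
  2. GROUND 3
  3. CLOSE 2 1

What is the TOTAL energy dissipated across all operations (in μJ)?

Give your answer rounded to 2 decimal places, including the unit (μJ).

Initial: C1(5μF, Q=18μC, V=3.60V), C2(5μF, Q=2μC, V=0.40V), C3(1μF, Q=19μC, V=19.00V)
Op 1: CLOSE 2-3: Q_total=21.00, C_total=6.00, V=3.50; Q2=17.50, Q3=3.50; dissipated=144.150
Op 2: GROUND 3: Q3=0; energy lost=6.125
Op 3: CLOSE 2-1: Q_total=35.50, C_total=10.00, V=3.55; Q2=17.75, Q1=17.75; dissipated=0.013
Total dissipated: 150.287 μJ

Answer: 150.29 μJ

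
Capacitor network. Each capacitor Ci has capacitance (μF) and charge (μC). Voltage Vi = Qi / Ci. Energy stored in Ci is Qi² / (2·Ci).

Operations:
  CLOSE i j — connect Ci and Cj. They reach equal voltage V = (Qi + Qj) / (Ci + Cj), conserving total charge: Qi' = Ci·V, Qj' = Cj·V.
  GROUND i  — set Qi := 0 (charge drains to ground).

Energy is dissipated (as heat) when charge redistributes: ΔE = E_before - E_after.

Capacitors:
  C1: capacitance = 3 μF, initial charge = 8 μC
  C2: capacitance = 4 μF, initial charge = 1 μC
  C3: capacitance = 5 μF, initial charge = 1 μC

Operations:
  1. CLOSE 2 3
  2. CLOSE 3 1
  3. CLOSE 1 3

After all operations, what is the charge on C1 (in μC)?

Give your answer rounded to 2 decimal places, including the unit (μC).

Initial: C1(3μF, Q=8μC, V=2.67V), C2(4μF, Q=1μC, V=0.25V), C3(5μF, Q=1μC, V=0.20V)
Op 1: CLOSE 2-3: Q_total=2.00, C_total=9.00, V=0.22; Q2=0.89, Q3=1.11; dissipated=0.003
Op 2: CLOSE 3-1: Q_total=9.11, C_total=8.00, V=1.14; Q3=5.69, Q1=3.42; dissipated=5.602
Op 3: CLOSE 1-3: Q_total=9.11, C_total=8.00, V=1.14; Q1=3.42, Q3=5.69; dissipated=0.000
Final charges: Q1=3.42, Q2=0.89, Q3=5.69

Answer: 3.42 μC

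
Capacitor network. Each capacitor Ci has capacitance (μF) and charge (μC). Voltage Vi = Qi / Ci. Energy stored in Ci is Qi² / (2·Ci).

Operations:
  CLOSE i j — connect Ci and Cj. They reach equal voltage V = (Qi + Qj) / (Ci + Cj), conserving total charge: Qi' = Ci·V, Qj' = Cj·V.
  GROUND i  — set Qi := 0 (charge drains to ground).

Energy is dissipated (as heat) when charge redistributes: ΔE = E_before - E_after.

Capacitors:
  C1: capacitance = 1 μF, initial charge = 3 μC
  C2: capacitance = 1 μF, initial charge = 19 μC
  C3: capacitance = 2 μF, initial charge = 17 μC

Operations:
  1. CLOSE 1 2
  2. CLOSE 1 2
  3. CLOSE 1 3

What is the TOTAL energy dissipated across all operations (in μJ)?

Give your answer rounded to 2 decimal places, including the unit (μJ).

Initial: C1(1μF, Q=3μC, V=3.00V), C2(1μF, Q=19μC, V=19.00V), C3(2μF, Q=17μC, V=8.50V)
Op 1: CLOSE 1-2: Q_total=22.00, C_total=2.00, V=11.00; Q1=11.00, Q2=11.00; dissipated=64.000
Op 2: CLOSE 1-2: Q_total=22.00, C_total=2.00, V=11.00; Q1=11.00, Q2=11.00; dissipated=0.000
Op 3: CLOSE 1-3: Q_total=28.00, C_total=3.00, V=9.33; Q1=9.33, Q3=18.67; dissipated=2.083
Total dissipated: 66.083 μJ

Answer: 66.08 μJ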